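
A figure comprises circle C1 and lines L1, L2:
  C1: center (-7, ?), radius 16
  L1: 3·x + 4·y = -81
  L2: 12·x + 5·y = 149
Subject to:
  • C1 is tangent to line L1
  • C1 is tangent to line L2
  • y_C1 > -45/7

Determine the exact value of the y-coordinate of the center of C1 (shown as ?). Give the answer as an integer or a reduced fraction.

5

1. [C1‖L1]  y_C1² + 30y_C1 − 175 = 0  ⇒  y_C1 = -35 or 5
2. [C1‖L2]  y_C1² − (466/5)y_C1 + 441 = 0  ⇒  y_C1 = 5 or 441/5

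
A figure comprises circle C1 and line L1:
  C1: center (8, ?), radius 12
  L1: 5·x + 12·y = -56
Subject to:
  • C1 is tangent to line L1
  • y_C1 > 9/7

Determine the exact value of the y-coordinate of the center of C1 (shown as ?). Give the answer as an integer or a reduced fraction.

5

1. [C1‖L1]  y_C1² + 16y_C1 − 105 = 0  ⇒  y_C1 = -21 or 5
2. given y_C1 > 9/7: keep 5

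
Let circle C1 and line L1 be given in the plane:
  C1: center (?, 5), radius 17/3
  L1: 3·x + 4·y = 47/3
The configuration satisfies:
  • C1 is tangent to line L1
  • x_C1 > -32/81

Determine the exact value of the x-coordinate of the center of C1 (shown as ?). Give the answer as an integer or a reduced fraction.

1. [C1‖L1]  x_C1² + (26/9)x_C1 − 784/9 = 0  ⇒  x_C1 = -98/9 or 8
2. given x_C1 > -32/81: keep 8

8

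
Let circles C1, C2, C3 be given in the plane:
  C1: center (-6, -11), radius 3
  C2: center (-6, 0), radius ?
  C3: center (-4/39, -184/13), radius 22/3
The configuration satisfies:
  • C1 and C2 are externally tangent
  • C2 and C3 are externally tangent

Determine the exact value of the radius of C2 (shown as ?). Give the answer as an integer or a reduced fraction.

1. [ext C1·C2]  r_C2² + 6r_C2 − 112 = 0  ⇒  r_C2 = 8 (r>0 drops 1)
2. [ext C2·C3]  r_C2² + (44/3)r_C2 − 544/3 = 0  ⇒  r_C2 = 8 (r>0 drops 1)

8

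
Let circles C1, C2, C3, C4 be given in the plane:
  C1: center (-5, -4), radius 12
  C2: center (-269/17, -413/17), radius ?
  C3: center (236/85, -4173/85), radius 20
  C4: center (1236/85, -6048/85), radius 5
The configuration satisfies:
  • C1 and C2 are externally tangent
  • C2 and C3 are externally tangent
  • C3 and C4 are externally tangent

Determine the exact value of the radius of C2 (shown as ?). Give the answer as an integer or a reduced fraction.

1. [ext C1·C2]  r_C2² + 24r_C2 − 385 = 0  ⇒  r_C2 = 11 (r>0 drops 1)
2. [ext C2·C3]  r_C2² + 40r_C2 − 561 = 0  ⇒  r_C2 = 11 (r>0 drops 1)

11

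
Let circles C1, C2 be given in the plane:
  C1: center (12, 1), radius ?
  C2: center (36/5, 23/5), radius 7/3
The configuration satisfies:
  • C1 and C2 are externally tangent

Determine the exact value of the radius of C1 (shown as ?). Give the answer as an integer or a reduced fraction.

11/3

1. [ext C1·C2]  r_C1² + (14/3)r_C1 − 275/9 = 0  ⇒  r_C1 = 11/3 (r>0 drops 1)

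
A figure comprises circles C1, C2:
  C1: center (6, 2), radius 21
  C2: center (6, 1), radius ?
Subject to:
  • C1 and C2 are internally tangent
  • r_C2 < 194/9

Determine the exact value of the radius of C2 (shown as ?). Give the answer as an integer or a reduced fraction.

20

1. [int C1,C2]  r_C2² − 42r_C2 + 440 = 0  ⇒  r_C2 = 20 or 22
2. given r_C2 < 194/9: keep 20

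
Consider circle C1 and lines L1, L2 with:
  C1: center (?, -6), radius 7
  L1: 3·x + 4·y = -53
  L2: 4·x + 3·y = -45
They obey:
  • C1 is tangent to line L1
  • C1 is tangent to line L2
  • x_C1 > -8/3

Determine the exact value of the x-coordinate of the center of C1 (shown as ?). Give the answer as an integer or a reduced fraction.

2

1. [C1‖L1]  x_C1² + (58/3)x_C1 − 128/3 = 0  ⇒  x_C1 = -64/3 or 2
2. [C1‖L2]  x_C1² + (27/2)x_C1 − 31 = 0  ⇒  x_C1 = -31/2 or 2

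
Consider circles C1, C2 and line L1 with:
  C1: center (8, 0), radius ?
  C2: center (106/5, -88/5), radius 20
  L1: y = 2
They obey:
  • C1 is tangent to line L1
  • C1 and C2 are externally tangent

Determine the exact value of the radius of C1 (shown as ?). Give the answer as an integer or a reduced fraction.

2

1. [C1‖L1]  r_C1² − 4 = 0  ⇒  r_C1 = 2 (r>0 drops 1)
2. [ext C1·C2]  r_C1² + 40r_C1 − 84 = 0  ⇒  r_C1 = 2 (r>0 drops 1)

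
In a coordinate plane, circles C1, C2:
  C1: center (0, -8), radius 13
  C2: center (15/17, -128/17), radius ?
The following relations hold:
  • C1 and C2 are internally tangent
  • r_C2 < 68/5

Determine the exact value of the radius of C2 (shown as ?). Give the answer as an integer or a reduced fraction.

1. [int C1,C2]  r_C2² − 26r_C2 + 168 = 0  ⇒  r_C2 = 12 or 14
2. given r_C2 < 68/5: keep 12

12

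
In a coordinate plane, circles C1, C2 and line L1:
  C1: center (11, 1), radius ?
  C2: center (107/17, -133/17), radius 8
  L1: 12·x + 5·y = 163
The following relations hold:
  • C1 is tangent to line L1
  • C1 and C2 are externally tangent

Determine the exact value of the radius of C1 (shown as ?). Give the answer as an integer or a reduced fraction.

2

1. [C1‖L1]  r_C1² − 4 = 0  ⇒  r_C1 = 2 (r>0 drops 1)
2. [ext C1·C2]  r_C1² + 16r_C1 − 36 = 0  ⇒  r_C1 = 2 (r>0 drops 1)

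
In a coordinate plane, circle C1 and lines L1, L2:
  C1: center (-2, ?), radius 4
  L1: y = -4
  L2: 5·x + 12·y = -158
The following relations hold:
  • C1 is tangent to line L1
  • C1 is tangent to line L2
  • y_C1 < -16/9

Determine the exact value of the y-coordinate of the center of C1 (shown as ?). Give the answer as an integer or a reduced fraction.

-8

1. [C1‖L1]  y_C1² + 8y_C1 = 0  ⇒  y_C1 = -8 or 0
2. [C1‖L2]  y_C1² + (74/3)y_C1 + 400/3 = 0  ⇒  y_C1 = -50/3 or -8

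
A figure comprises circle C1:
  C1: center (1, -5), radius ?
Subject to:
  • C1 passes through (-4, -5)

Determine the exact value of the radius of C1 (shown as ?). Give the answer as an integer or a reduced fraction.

5

1. [C1∋P]  r_C1² − 25 = 0  ⇒  r_C1 = 5 (r>0 drops 1)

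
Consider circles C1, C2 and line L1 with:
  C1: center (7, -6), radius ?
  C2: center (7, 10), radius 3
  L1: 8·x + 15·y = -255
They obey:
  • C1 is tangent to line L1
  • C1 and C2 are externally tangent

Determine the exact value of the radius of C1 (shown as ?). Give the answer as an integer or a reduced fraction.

13

1. [C1‖L1]  r_C1² − 169 = 0  ⇒  r_C1 = 13 (r>0 drops 1)
2. [ext C1·C2]  r_C1² + 6r_C1 − 247 = 0  ⇒  r_C1 = 13 (r>0 drops 1)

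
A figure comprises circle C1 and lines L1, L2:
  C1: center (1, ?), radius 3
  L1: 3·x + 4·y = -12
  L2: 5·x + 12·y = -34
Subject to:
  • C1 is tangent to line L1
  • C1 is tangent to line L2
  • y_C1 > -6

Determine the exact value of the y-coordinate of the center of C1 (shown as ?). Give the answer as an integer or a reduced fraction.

1. [C1‖L1]  y_C1² + (15/2)y_C1 = 0  ⇒  y_C1 = -15/2 or 0
2. [C1‖L2]  y_C1² + (13/2)y_C1 = 0  ⇒  y_C1 = -13/2 or 0

0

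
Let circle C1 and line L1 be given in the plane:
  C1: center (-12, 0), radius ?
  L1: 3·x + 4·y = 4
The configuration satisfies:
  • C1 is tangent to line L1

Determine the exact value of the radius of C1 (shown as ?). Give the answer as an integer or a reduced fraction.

8

1. [C1‖L1]  r_C1² − 64 = 0  ⇒  r_C1 = 8 (r>0 drops 1)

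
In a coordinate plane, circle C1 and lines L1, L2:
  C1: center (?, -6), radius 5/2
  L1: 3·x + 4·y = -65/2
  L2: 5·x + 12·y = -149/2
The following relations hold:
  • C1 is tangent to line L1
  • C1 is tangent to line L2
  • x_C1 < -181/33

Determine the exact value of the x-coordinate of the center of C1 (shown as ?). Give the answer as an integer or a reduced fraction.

1. [C1‖L1]  x_C1² + (17/3)x_C1 − 28/3 = 0  ⇒  x_C1 = -7 or 4/3
2. [C1‖L2]  x_C1² + 1x_C1 − 42 = 0  ⇒  x_C1 = -7 or 6

-7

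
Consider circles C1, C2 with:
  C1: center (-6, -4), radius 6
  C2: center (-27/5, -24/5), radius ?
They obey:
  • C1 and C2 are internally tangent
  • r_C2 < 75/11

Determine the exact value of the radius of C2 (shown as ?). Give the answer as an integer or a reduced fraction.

5

1. [int C1,C2]  r_C2² − 12r_C2 + 35 = 0  ⇒  r_C2 = 5 or 7
2. given r_C2 < 75/11: keep 5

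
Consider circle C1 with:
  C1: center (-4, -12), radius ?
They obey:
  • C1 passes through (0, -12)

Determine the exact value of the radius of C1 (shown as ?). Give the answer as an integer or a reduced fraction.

4

1. [C1∋P]  r_C1² − 16 = 0  ⇒  r_C1 = 4 (r>0 drops 1)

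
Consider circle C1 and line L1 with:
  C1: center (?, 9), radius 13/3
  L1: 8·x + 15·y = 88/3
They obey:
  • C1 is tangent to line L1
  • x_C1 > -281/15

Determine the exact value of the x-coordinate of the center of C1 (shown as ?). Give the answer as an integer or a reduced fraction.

1. [C1‖L1]  x_C1² + (317/12)x_C1 + 269/3 = 0  ⇒  x_C1 = -269/12 or -4
2. given x_C1 > -281/15: keep -4

-4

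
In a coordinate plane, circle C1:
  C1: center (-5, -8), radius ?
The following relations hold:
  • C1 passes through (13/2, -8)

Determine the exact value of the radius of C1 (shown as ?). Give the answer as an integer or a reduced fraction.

1. [C1∋P]  r_C1² − 529/4 = 0  ⇒  r_C1 = 23/2 (r>0 drops 1)

23/2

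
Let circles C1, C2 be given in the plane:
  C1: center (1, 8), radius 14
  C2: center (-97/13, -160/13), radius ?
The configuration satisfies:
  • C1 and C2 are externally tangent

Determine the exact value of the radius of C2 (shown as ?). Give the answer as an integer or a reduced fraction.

8

1. [ext C1·C2]  r_C2² + 28r_C2 − 288 = 0  ⇒  r_C2 = 8 (r>0 drops 1)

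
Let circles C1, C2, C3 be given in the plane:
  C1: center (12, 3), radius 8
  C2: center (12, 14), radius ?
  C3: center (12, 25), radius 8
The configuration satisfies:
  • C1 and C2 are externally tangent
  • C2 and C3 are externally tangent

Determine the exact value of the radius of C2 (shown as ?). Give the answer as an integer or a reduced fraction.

3

1. [ext C1·C2]  r_C2² + 16r_C2 − 57 = 0  ⇒  r_C2 = 3 (r>0 drops 1)
2. [ext C2·C3]  r_C2² + 16r_C2 − 57 = 0  ⇒  r_C2 = 3 (r>0 drops 1)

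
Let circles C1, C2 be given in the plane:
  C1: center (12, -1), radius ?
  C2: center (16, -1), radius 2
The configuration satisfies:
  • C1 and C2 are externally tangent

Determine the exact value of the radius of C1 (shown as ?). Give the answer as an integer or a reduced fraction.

2

1. [ext C1·C2]  r_C1² + 4r_C1 − 12 = 0  ⇒  r_C1 = 2 (r>0 drops 1)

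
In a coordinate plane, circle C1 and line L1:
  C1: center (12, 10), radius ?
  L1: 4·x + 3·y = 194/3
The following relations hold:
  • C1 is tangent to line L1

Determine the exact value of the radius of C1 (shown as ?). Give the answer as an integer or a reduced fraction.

1. [C1‖L1]  r_C1² − 64/9 = 0  ⇒  r_C1 = 8/3 (r>0 drops 1)

8/3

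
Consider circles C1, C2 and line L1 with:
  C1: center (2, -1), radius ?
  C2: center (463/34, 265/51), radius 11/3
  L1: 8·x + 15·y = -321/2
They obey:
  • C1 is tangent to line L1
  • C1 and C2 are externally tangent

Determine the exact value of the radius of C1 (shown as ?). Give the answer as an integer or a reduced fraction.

19/2

1. [C1‖L1]  r_C1² − 361/4 = 0  ⇒  r_C1 = 19/2 (r>0 drops 1)
2. [ext C1·C2]  r_C1² + (22/3)r_C1 − 1919/12 = 0  ⇒  r_C1 = 19/2 (r>0 drops 1)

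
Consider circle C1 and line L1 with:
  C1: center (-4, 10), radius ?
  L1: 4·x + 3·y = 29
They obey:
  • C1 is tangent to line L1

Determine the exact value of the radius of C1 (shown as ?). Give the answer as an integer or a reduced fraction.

1. [C1‖L1]  r_C1² − 9 = 0  ⇒  r_C1 = 3 (r>0 drops 1)

3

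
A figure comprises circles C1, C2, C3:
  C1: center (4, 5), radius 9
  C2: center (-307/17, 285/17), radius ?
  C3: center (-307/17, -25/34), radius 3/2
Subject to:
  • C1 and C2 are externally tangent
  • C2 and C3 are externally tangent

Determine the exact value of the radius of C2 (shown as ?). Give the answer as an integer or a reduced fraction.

1. [ext C1·C2]  r_C2² + 18r_C2 − 544 = 0  ⇒  r_C2 = 16 (r>0 drops 1)
2. [ext C2·C3]  r_C2² + 3r_C2 − 304 = 0  ⇒  r_C2 = 16 (r>0 drops 1)

16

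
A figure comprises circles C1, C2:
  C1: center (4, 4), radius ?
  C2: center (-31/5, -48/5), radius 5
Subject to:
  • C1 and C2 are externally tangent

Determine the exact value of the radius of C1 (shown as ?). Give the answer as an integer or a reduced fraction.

12

1. [ext C1·C2]  r_C1² + 10r_C1 − 264 = 0  ⇒  r_C1 = 12 (r>0 drops 1)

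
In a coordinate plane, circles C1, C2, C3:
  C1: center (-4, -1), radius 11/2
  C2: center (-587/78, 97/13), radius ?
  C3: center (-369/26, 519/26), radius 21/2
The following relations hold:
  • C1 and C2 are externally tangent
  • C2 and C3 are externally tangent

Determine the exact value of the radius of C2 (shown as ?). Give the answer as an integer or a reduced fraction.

11/3

1. [ext C1·C2]  r_C2² + 11r_C2 − 484/9 = 0  ⇒  r_C2 = 11/3 (r>0 drops 1)
2. [ext C2·C3]  r_C2² + 21r_C2 − 814/9 = 0  ⇒  r_C2 = 11/3 (r>0 drops 1)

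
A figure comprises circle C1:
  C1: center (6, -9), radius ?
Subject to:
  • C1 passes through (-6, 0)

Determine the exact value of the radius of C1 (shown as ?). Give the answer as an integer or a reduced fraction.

15

1. [C1∋P]  r_C1² − 225 = 0  ⇒  r_C1 = 15 (r>0 drops 1)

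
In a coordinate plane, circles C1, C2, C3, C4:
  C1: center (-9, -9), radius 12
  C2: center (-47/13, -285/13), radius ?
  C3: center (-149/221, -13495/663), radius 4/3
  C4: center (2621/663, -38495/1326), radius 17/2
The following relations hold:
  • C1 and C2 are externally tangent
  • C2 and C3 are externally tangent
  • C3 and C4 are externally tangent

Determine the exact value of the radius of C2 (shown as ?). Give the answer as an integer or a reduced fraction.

1. [ext C1·C2]  r_C2² + 24r_C2 − 52 = 0  ⇒  r_C2 = 2 (r>0 drops 1)
2. [ext C2·C3]  r_C2² + (8/3)r_C2 − 28/3 = 0  ⇒  r_C2 = 2 (r>0 drops 1)

2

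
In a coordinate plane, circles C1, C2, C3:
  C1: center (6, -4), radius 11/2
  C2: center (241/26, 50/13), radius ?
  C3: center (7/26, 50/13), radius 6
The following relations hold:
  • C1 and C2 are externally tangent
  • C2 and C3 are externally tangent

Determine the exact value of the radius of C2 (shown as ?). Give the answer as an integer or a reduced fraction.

3

1. [ext C1·C2]  r_C2² + 11r_C2 − 42 = 0  ⇒  r_C2 = 3 (r>0 drops 1)
2. [ext C2·C3]  r_C2² + 12r_C2 − 45 = 0  ⇒  r_C2 = 3 (r>0 drops 1)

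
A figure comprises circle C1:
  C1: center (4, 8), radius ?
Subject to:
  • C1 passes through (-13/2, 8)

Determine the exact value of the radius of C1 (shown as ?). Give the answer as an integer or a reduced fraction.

21/2

1. [C1∋P]  r_C1² − 441/4 = 0  ⇒  r_C1 = 21/2 (r>0 drops 1)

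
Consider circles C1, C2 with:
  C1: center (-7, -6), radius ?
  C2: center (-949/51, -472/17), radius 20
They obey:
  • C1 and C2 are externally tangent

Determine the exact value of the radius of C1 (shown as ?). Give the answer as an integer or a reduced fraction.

14/3

1. [ext C1·C2]  r_C1² + 40r_C1 − 1876/9 = 0  ⇒  r_C1 = 14/3 (r>0 drops 1)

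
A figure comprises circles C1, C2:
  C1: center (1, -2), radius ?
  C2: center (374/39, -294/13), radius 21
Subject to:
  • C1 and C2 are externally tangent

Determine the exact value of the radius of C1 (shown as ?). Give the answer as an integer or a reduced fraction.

1. [ext C1·C2]  r_C1² + 42r_C1 − 520/9 = 0  ⇒  r_C1 = 4/3 (r>0 drops 1)

4/3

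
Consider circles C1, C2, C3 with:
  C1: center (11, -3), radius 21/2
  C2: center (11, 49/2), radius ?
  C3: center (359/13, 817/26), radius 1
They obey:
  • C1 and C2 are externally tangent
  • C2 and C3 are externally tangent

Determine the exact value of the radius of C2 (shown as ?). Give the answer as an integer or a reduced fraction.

1. [ext C1·C2]  r_C2² + 21r_C2 − 646 = 0  ⇒  r_C2 = 17 (r>0 drops 1)
2. [ext C2·C3]  r_C2² + 2r_C2 − 323 = 0  ⇒  r_C2 = 17 (r>0 drops 1)

17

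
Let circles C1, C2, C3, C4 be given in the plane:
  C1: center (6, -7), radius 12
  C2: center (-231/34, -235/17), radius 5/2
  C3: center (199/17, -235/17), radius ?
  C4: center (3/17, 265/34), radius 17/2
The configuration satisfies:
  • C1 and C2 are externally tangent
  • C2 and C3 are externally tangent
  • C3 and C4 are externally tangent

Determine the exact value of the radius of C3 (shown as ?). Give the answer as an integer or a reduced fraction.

16

1. [ext C2·C3]  r_C3² + 5r_C3 − 336 = 0  ⇒  r_C3 = 16 (r>0 drops 1)
2. [ext C3·C4]  r_C3² + 17r_C3 − 528 = 0  ⇒  r_C3 = 16 (r>0 drops 1)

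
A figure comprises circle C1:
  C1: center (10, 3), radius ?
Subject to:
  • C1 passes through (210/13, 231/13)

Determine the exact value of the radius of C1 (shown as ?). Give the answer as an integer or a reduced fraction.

16

1. [C1∋P]  r_C1² − 256 = 0  ⇒  r_C1 = 16 (r>0 drops 1)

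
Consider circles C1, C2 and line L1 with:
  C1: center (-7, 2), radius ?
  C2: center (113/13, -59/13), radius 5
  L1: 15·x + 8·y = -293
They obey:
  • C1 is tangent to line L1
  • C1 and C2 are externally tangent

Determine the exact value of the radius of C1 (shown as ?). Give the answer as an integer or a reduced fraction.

1. [C1‖L1]  r_C1² − 144 = 0  ⇒  r_C1 = 12 (r>0 drops 1)
2. [ext C1·C2]  r_C1² + 10r_C1 − 264 = 0  ⇒  r_C1 = 12 (r>0 drops 1)

12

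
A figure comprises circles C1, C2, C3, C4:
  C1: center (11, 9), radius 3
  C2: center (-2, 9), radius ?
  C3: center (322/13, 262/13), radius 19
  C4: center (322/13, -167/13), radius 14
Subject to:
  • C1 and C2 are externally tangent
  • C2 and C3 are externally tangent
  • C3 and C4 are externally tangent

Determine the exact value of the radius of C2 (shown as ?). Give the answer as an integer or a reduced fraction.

10

1. [ext C1·C2]  r_C2² + 6r_C2 − 160 = 0  ⇒  r_C2 = 10 (r>0 drops 1)
2. [ext C2·C3]  r_C2² + 38r_C2 − 480 = 0  ⇒  r_C2 = 10 (r>0 drops 1)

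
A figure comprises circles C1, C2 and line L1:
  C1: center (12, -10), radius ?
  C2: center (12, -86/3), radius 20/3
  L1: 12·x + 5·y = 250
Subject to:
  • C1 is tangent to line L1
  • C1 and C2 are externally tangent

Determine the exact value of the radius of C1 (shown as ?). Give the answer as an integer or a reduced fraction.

1. [C1‖L1]  r_C1² − 144 = 0  ⇒  r_C1 = 12 (r>0 drops 1)
2. [ext C1·C2]  r_C1² + (40/3)r_C1 − 304 = 0  ⇒  r_C1 = 12 (r>0 drops 1)

12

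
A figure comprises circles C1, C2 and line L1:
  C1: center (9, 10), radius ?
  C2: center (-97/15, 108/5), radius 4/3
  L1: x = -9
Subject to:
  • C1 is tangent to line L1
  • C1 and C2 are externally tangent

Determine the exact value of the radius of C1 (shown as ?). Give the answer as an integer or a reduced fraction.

1. [C1‖L1]  r_C1² − 324 = 0  ⇒  r_C1 = 18 (r>0 drops 1)
2. [ext C1·C2]  r_C1² + (8/3)r_C1 − 372 = 0  ⇒  r_C1 = 18 (r>0 drops 1)

18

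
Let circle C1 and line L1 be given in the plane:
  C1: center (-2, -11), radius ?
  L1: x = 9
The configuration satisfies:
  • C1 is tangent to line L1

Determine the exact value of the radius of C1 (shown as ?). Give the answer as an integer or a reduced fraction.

1. [C1‖L1]  r_C1² − 121 = 0  ⇒  r_C1 = 11 (r>0 drops 1)

11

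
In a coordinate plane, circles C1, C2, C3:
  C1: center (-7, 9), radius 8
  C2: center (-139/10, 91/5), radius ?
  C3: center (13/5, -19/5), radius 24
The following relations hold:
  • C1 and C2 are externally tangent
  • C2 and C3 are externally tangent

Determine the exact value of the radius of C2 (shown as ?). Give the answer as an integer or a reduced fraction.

7/2

1. [ext C1·C2]  r_C2² + 16r_C2 − 273/4 = 0  ⇒  r_C2 = 7/2 (r>0 drops 1)
2. [ext C2·C3]  r_C2² + 48r_C2 − 721/4 = 0  ⇒  r_C2 = 7/2 (r>0 drops 1)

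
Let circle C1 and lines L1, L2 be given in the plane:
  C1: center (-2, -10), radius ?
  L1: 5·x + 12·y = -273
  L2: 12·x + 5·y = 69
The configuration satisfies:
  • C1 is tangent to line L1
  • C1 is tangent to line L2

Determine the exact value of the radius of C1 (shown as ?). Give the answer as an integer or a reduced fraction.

11

1. [C1‖L1]  r_C1² − 121 = 0  ⇒  r_C1 = 11 (r>0 drops 1)
2. [C1‖L2]  r_C1² − 121 = 0  ⇒  r_C1 = 11 (r>0 drops 1)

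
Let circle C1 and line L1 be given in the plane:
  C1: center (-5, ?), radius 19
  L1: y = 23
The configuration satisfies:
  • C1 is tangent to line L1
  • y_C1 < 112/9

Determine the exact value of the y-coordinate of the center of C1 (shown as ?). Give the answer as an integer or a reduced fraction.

4

1. [C1‖L1]  y_C1² − 46y_C1 + 168 = 0  ⇒  y_C1 = 4 or 42
2. given y_C1 < 112/9: keep 4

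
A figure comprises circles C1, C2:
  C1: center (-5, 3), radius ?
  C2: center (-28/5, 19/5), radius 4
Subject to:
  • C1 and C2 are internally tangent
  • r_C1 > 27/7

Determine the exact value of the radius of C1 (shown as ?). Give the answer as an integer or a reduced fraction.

1. [int C1,C2]  r_C1² − 8r_C1 + 15 = 0  ⇒  r_C1 = 3 or 5
2. given r_C1 > 27/7: keep 5

5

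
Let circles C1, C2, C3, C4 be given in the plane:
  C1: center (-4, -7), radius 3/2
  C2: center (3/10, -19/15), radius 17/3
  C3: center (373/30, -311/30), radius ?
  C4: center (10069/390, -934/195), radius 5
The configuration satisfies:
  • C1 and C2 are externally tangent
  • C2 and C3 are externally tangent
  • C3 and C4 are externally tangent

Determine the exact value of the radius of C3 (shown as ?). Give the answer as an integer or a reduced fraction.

19/2

1. [ext C2·C3]  r_C3² + (34/3)r_C3 − 2375/12 = 0  ⇒  r_C3 = 19/2 (r>0 drops 1)
2. [ext C3·C4]  r_C3² + 10r_C3 − 741/4 = 0  ⇒  r_C3 = 19/2 (r>0 drops 1)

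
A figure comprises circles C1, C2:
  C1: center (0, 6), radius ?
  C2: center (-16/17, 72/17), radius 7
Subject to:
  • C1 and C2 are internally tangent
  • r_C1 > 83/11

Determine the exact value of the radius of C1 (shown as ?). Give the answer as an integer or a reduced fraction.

9

1. [int C1,C2]  r_C1² − 14r_C1 + 45 = 0  ⇒  r_C1 = 5 or 9
2. given r_C1 > 83/11: keep 9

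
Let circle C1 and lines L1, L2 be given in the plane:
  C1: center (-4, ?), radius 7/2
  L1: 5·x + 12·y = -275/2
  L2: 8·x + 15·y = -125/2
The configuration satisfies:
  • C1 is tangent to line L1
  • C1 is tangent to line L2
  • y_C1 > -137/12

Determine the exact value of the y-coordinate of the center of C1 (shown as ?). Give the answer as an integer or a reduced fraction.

1. [C1‖L1]  y_C1² + (235/12)y_C1 + 163/2 = 0  ⇒  y_C1 = -163/12 or -6
2. [C1‖L2]  y_C1² + (61/15)y_C1 − 58/5 = 0  ⇒  y_C1 = -6 or 29/15

-6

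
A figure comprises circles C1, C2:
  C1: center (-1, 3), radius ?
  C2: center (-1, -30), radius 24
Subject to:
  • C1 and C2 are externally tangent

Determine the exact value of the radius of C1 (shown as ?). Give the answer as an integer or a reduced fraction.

9

1. [ext C1·C2]  r_C1² + 48r_C1 − 513 = 0  ⇒  r_C1 = 9 (r>0 drops 1)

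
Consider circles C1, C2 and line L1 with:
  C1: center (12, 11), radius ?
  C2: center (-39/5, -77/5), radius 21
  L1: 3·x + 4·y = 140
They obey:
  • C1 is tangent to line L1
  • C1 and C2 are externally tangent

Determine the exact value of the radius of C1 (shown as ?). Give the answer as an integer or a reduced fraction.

1. [C1‖L1]  r_C1² − 144 = 0  ⇒  r_C1 = 12 (r>0 drops 1)
2. [ext C1·C2]  r_C1² + 42r_C1 − 648 = 0  ⇒  r_C1 = 12 (r>0 drops 1)

12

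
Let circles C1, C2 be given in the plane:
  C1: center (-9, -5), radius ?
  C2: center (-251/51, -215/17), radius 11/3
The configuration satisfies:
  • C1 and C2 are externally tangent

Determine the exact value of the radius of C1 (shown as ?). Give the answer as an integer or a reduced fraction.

1. [ext C1·C2]  r_C1² + (22/3)r_C1 − 185/3 = 0  ⇒  r_C1 = 5 (r>0 drops 1)

5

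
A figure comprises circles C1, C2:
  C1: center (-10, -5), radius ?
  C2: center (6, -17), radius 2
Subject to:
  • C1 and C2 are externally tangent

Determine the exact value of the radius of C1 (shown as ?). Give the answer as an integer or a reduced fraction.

1. [ext C1·C2]  r_C1² + 4r_C1 − 396 = 0  ⇒  r_C1 = 18 (r>0 drops 1)

18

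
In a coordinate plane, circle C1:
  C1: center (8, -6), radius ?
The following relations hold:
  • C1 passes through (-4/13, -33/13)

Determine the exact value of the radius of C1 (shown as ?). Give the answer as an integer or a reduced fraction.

1. [C1∋P]  r_C1² − 81 = 0  ⇒  r_C1 = 9 (r>0 drops 1)

9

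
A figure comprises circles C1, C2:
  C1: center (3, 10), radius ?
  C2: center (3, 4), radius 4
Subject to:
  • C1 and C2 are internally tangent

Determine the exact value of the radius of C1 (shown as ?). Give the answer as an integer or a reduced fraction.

10

1. [int C1,C2]  r_C1² − 8r_C1 − 20 = 0  ⇒  r_C1 = 10 (r>0 drops 1)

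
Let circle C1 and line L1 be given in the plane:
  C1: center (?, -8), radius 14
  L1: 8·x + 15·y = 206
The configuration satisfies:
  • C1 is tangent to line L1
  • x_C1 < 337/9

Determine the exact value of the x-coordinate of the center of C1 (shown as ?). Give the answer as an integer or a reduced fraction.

1. [C1‖L1]  x_C1² − (163/2)x_C1 + 1551/2 = 0  ⇒  x_C1 = 11 or 141/2
2. given x_C1 < 337/9: keep 11

11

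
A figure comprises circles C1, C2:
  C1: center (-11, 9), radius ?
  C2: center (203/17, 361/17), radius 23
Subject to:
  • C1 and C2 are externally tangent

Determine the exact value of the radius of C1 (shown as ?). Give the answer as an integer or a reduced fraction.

1. [ext C1·C2]  r_C1² + 46r_C1 − 147 = 0  ⇒  r_C1 = 3 (r>0 drops 1)

3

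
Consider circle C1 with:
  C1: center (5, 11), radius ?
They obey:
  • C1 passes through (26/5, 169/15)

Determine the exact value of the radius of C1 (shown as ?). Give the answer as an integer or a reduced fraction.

1. [C1∋P]  r_C1² − 1/9 = 0  ⇒  r_C1 = 1/3 (r>0 drops 1)

1/3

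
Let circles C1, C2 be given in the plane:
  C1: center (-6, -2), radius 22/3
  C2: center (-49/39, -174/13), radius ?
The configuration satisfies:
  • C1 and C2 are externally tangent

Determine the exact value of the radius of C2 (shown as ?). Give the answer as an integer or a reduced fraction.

1. [ext C1·C2]  r_C2² + (44/3)r_C2 − 295/3 = 0  ⇒  r_C2 = 5 (r>0 drops 1)

5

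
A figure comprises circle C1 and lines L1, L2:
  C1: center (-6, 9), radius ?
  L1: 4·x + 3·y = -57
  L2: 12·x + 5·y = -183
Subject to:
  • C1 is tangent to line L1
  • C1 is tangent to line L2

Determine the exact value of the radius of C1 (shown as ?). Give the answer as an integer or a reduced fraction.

12

1. [C1‖L1]  r_C1² − 144 = 0  ⇒  r_C1 = 12 (r>0 drops 1)
2. [C1‖L2]  r_C1² − 144 = 0  ⇒  r_C1 = 12 (r>0 drops 1)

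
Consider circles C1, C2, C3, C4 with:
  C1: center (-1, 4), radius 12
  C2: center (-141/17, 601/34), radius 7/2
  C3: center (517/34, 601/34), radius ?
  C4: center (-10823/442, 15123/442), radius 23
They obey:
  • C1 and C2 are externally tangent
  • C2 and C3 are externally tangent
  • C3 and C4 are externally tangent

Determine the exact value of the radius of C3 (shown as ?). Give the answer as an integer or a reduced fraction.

1. [ext C2·C3]  r_C3² + 7r_C3 − 540 = 0  ⇒  r_C3 = 20 (r>0 drops 1)
2. [ext C3·C4]  r_C3² + 46r_C3 − 1320 = 0  ⇒  r_C3 = 20 (r>0 drops 1)

20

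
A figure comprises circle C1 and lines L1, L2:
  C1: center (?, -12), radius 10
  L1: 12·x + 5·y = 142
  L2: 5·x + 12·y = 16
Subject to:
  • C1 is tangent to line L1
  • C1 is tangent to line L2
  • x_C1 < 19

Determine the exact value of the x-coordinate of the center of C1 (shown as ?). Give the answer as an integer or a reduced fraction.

6

1. [C1‖L1]  x_C1² − (101/3)x_C1 + 166 = 0  ⇒  x_C1 = 6 or 83/3
2. [C1‖L2]  x_C1² − 64x_C1 + 348 = 0  ⇒  x_C1 = 6 or 58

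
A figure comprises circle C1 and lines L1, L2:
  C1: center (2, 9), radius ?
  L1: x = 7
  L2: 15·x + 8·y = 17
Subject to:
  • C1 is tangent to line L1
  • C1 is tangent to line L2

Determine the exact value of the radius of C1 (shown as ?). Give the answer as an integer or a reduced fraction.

1. [C1‖L1]  r_C1² − 25 = 0  ⇒  r_C1 = 5 (r>0 drops 1)
2. [C1‖L2]  r_C1² − 25 = 0  ⇒  r_C1 = 5 (r>0 drops 1)

5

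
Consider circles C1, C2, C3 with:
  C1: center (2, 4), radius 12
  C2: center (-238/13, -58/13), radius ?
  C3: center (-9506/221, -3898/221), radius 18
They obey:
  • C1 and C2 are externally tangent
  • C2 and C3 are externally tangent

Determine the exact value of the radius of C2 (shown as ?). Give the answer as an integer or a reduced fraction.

10

1. [ext C1·C2]  r_C2² + 24r_C2 − 340 = 0  ⇒  r_C2 = 10 (r>0 drops 1)
2. [ext C2·C3]  r_C2² + 36r_C2 − 460 = 0  ⇒  r_C2 = 10 (r>0 drops 1)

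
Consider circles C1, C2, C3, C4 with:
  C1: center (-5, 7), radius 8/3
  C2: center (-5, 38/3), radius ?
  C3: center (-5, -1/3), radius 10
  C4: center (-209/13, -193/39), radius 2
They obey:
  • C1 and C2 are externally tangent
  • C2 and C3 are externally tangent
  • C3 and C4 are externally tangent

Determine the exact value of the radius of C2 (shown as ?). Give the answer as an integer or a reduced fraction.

3

1. [ext C1·C2]  r_C2² + (16/3)r_C2 − 25 = 0  ⇒  r_C2 = 3 (r>0 drops 1)
2. [ext C2·C3]  r_C2² + 20r_C2 − 69 = 0  ⇒  r_C2 = 3 (r>0 drops 1)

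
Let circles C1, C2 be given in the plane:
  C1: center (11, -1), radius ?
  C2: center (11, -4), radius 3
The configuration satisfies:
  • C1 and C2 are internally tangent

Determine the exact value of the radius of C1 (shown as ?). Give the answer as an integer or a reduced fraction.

1. [int C1,C2]  r_C1² − 6r_C1 = 0  ⇒  r_C1 = 6 (r>0 drops 1)

6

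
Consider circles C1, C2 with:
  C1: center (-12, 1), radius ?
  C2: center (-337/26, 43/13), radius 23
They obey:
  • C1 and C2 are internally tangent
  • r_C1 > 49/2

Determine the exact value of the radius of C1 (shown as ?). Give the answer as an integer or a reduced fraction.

1. [int C1,C2]  r_C1² − 46r_C1 + 2091/4 = 0  ⇒  r_C1 = 41/2 or 51/2
2. given r_C1 > 49/2: keep 51/2

51/2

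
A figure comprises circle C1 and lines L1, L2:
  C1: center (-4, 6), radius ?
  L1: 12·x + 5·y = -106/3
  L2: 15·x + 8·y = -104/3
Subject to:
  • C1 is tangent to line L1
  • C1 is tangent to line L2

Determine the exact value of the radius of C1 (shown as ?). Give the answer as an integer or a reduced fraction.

1. [C1‖L1]  r_C1² − 16/9 = 0  ⇒  r_C1 = 4/3 (r>0 drops 1)
2. [C1‖L2]  r_C1² − 16/9 = 0  ⇒  r_C1 = 4/3 (r>0 drops 1)

4/3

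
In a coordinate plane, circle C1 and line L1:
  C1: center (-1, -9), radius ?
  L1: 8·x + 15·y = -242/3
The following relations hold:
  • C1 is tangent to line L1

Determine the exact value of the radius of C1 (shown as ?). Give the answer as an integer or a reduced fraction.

1. [C1‖L1]  r_C1² − 121/9 = 0  ⇒  r_C1 = 11/3 (r>0 drops 1)

11/3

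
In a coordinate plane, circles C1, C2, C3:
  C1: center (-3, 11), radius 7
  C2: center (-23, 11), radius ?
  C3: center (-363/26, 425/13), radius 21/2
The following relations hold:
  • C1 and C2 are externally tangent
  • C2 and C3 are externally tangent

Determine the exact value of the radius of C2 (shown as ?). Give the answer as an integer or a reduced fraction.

1. [ext C1·C2]  r_C2² + 14r_C2 − 351 = 0  ⇒  r_C2 = 13 (r>0 drops 1)
2. [ext C2·C3]  r_C2² + 21r_C2 − 442 = 0  ⇒  r_C2 = 13 (r>0 drops 1)

13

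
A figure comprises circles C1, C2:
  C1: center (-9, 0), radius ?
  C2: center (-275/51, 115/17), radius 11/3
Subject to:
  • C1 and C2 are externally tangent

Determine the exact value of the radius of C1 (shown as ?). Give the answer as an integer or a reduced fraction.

1. [ext C1·C2]  r_C1² + (22/3)r_C1 − 136/3 = 0  ⇒  r_C1 = 4 (r>0 drops 1)

4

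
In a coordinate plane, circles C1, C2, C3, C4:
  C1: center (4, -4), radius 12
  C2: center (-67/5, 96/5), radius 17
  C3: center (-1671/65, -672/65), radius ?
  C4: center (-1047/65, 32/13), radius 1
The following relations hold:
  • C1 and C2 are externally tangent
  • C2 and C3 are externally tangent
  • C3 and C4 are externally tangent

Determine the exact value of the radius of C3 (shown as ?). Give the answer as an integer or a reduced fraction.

15

1. [ext C2·C3]  r_C3² + 34r_C3 − 735 = 0  ⇒  r_C3 = 15 (r>0 drops 1)
2. [ext C3·C4]  r_C3² + 2r_C3 − 255 = 0  ⇒  r_C3 = 15 (r>0 drops 1)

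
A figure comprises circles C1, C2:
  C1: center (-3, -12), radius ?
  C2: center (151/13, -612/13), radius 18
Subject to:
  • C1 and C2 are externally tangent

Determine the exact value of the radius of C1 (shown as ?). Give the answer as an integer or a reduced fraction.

20

1. [ext C1·C2]  r_C1² + 36r_C1 − 1120 = 0  ⇒  r_C1 = 20 (r>0 drops 1)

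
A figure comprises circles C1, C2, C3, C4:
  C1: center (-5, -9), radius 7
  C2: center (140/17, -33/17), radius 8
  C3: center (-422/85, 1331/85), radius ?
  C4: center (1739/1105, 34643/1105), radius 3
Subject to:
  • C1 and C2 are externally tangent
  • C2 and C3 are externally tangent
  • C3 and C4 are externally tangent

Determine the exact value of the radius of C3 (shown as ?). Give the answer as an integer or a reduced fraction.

1. [ext C2·C3]  r_C3² + 16r_C3 − 420 = 0  ⇒  r_C3 = 14 (r>0 drops 1)
2. [ext C3·C4]  r_C3² + 6r_C3 − 280 = 0  ⇒  r_C3 = 14 (r>0 drops 1)

14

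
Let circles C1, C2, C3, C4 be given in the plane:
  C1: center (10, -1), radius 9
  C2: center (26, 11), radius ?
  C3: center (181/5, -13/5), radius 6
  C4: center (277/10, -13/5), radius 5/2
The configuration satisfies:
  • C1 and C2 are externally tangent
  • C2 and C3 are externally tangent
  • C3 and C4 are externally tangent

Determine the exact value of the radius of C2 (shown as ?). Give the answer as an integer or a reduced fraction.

1. [ext C1·C2]  r_C2² + 18r_C2 − 319 = 0  ⇒  r_C2 = 11 (r>0 drops 1)
2. [ext C2·C3]  r_C2² + 12r_C2 − 253 = 0  ⇒  r_C2 = 11 (r>0 drops 1)

11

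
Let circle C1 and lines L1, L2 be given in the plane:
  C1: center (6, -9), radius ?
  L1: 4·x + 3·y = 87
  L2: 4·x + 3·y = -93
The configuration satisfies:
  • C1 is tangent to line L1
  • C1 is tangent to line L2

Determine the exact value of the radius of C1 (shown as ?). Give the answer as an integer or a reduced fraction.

18

1. [C1‖L1]  r_C1² − 324 = 0  ⇒  r_C1 = 18 (r>0 drops 1)
2. [C1‖L2]  r_C1² − 324 = 0  ⇒  r_C1 = 18 (r>0 drops 1)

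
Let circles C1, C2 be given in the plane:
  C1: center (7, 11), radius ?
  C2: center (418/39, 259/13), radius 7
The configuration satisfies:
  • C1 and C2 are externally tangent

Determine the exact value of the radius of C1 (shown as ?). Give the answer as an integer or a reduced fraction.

8/3

1. [ext C1·C2]  r_C1² + 14r_C1 − 400/9 = 0  ⇒  r_C1 = 8/3 (r>0 drops 1)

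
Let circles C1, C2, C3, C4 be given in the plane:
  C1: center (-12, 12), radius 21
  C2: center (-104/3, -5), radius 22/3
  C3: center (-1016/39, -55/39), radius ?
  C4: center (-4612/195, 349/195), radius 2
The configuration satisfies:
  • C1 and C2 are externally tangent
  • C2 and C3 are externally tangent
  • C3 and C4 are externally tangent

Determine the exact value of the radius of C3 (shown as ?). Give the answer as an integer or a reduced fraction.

1. [ext C2·C3]  r_C3² + (44/3)r_C3 − 100/3 = 0  ⇒  r_C3 = 2 (r>0 drops 1)
2. [ext C3·C4]  r_C3² + 4r_C3 − 12 = 0  ⇒  r_C3 = 2 (r>0 drops 1)

2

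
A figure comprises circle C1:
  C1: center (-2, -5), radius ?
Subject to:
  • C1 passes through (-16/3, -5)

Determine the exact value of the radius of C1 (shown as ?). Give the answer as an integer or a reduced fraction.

10/3

1. [C1∋P]  r_C1² − 100/9 = 0  ⇒  r_C1 = 10/3 (r>0 drops 1)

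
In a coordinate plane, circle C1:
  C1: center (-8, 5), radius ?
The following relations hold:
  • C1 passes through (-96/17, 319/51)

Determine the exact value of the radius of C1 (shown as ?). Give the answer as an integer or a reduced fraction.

1. [C1∋P]  r_C1² − 64/9 = 0  ⇒  r_C1 = 8/3 (r>0 drops 1)

8/3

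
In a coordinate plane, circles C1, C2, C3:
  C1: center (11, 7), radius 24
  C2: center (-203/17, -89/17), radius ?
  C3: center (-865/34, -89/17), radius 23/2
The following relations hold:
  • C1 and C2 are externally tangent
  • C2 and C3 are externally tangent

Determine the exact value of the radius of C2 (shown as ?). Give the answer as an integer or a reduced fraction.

1. [ext C1·C2]  r_C2² + 48r_C2 − 100 = 0  ⇒  r_C2 = 2 (r>0 drops 1)
2. [ext C2·C3]  r_C2² + 23r_C2 − 50 = 0  ⇒  r_C2 = 2 (r>0 drops 1)

2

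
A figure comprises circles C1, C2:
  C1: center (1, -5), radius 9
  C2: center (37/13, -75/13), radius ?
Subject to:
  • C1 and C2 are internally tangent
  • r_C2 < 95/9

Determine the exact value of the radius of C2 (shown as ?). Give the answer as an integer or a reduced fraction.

1. [int C1,C2]  r_C2² − 18r_C2 + 77 = 0  ⇒  r_C2 = 7 or 11
2. given r_C2 < 95/9: keep 7

7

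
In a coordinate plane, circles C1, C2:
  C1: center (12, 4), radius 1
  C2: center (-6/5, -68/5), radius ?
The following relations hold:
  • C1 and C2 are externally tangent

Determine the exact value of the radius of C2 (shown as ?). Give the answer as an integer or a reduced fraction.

21

1. [ext C1·C2]  r_C2² + 2r_C2 − 483 = 0  ⇒  r_C2 = 21 (r>0 drops 1)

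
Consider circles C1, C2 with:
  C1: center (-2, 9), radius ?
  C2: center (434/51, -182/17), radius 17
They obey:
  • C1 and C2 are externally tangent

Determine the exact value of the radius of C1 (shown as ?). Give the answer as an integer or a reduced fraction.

16/3

1. [ext C1·C2]  r_C1² + 34r_C1 − 1888/9 = 0  ⇒  r_C1 = 16/3 (r>0 drops 1)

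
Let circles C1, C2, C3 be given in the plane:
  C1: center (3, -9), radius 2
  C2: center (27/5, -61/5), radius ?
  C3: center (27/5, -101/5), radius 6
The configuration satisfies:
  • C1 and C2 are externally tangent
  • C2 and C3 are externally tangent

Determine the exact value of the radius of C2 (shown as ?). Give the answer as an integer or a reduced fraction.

2

1. [ext C1·C2]  r_C2² + 4r_C2 − 12 = 0  ⇒  r_C2 = 2 (r>0 drops 1)
2. [ext C2·C3]  r_C2² + 12r_C2 − 28 = 0  ⇒  r_C2 = 2 (r>0 drops 1)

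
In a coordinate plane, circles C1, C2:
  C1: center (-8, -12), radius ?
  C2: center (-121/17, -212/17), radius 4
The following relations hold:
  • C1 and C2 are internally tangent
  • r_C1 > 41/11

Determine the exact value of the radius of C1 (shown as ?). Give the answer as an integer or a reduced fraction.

1. [int C1,C2]  r_C1² − 8r_C1 + 15 = 0  ⇒  r_C1 = 3 or 5
2. given r_C1 > 41/11: keep 5

5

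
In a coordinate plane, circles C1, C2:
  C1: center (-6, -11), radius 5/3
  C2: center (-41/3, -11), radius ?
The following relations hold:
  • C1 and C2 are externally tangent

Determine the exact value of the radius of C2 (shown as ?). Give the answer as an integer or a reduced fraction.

6

1. [ext C1·C2]  r_C2² + (10/3)r_C2 − 56 = 0  ⇒  r_C2 = 6 (r>0 drops 1)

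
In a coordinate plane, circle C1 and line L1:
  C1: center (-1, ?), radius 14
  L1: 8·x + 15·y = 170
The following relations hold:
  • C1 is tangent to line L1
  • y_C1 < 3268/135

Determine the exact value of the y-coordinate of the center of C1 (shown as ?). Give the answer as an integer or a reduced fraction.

1. [C1‖L1]  y_C1² − (356/15)y_C1 − 1664/15 = 0  ⇒  y_C1 = -4 or 416/15
2. given y_C1 < 3268/135: keep -4

-4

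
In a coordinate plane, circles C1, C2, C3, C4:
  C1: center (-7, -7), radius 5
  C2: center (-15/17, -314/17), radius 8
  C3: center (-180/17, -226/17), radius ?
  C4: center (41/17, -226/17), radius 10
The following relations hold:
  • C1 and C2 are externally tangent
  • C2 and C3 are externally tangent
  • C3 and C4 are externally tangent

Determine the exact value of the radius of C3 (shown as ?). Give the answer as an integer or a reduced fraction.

1. [ext C2·C3]  r_C3² + 16r_C3 − 57 = 0  ⇒  r_C3 = 3 (r>0 drops 1)
2. [ext C3·C4]  r_C3² + 20r_C3 − 69 = 0  ⇒  r_C3 = 3 (r>0 drops 1)

3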